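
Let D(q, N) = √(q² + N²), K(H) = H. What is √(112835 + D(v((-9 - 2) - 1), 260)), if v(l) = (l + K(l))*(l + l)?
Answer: √(112835 + 4*√24961) ≈ 336.85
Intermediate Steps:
v(l) = 4*l² (v(l) = (l + l)*(l + l) = (2*l)*(2*l) = 4*l²)
D(q, N) = √(N² + q²)
√(112835 + D(v((-9 - 2) - 1), 260)) = √(112835 + √(260² + (4*((-9 - 2) - 1)²)²)) = √(112835 + √(67600 + (4*(-11 - 1)²)²)) = √(112835 + √(67600 + (4*(-12)²)²)) = √(112835 + √(67600 + (4*144)²)) = √(112835 + √(67600 + 576²)) = √(112835 + √(67600 + 331776)) = √(112835 + √399376) = √(112835 + 4*√24961)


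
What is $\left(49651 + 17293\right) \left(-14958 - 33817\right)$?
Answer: $-3265193600$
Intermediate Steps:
$\left(49651 + 17293\right) \left(-14958 - 33817\right) = 66944 \left(-48775\right) = -3265193600$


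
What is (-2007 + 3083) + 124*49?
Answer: 7152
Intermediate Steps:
(-2007 + 3083) + 124*49 = 1076 + 6076 = 7152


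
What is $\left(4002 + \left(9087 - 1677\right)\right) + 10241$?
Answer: $21653$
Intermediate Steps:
$\left(4002 + \left(9087 - 1677\right)\right) + 10241 = \left(4002 + 7410\right) + 10241 = 11412 + 10241 = 21653$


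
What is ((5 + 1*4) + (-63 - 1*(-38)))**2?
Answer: 256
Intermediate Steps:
((5 + 1*4) + (-63 - 1*(-38)))**2 = ((5 + 4) + (-63 + 38))**2 = (9 - 25)**2 = (-16)**2 = 256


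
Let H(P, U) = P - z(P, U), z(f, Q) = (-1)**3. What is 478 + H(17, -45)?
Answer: 496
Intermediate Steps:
z(f, Q) = -1
H(P, U) = 1 + P (H(P, U) = P - 1*(-1) = P + 1 = 1 + P)
478 + H(17, -45) = 478 + (1 + 17) = 478 + 18 = 496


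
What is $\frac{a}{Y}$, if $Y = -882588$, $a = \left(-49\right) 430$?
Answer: $\frac{215}{9006} \approx 0.023873$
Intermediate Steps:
$a = -21070$
$\frac{a}{Y} = - \frac{21070}{-882588} = \left(-21070\right) \left(- \frac{1}{882588}\right) = \frac{215}{9006}$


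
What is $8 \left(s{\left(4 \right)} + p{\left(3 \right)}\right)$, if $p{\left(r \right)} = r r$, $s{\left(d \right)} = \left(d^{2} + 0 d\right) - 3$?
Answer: $176$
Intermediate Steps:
$s{\left(d \right)} = -3 + d^{2}$ ($s{\left(d \right)} = \left(d^{2} + 0\right) - 3 = d^{2} - 3 = -3 + d^{2}$)
$p{\left(r \right)} = r^{2}$
$8 \left(s{\left(4 \right)} + p{\left(3 \right)}\right) = 8 \left(\left(-3 + 4^{2}\right) + 3^{2}\right) = 8 \left(\left(-3 + 16\right) + 9\right) = 8 \left(13 + 9\right) = 8 \cdot 22 = 176$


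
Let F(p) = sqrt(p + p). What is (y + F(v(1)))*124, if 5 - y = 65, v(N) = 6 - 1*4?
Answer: -7192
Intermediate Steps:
v(N) = 2 (v(N) = 6 - 4 = 2)
y = -60 (y = 5 - 1*65 = 5 - 65 = -60)
F(p) = sqrt(2)*sqrt(p) (F(p) = sqrt(2*p) = sqrt(2)*sqrt(p))
(y + F(v(1)))*124 = (-60 + sqrt(2)*sqrt(2))*124 = (-60 + 2)*124 = -58*124 = -7192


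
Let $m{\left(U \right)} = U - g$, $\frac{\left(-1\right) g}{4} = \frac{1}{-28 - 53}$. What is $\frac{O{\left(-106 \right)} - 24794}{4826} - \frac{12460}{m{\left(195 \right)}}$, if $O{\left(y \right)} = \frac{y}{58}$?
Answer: $- \frac{152604950529}{2210013614} \approx -69.052$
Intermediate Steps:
$O{\left(y \right)} = \frac{y}{58}$ ($O{\left(y \right)} = y \frac{1}{58} = \frac{y}{58}$)
$g = \frac{4}{81}$ ($g = - \frac{4}{-28 - 53} = - \frac{4}{-81} = \left(-4\right) \left(- \frac{1}{81}\right) = \frac{4}{81} \approx 0.049383$)
$m{\left(U \right)} = - \frac{4}{81} + U$ ($m{\left(U \right)} = U - \frac{4}{81} = - \frac{4}{81} + U$)
$\frac{O{\left(-106 \right)} - 24794}{4826} - \frac{12460}{m{\left(195 \right)}} = \frac{\frac{1}{58} \left(-106\right) - 24794}{4826} - \frac{12460}{- \frac{4}{81} + 195} = \left(- \frac{53}{29} - 24794\right) \frac{1}{4826} - \frac{12460}{\frac{15791}{81}} = \left(- \frac{719079}{29}\right) \frac{1}{4826} - \frac{1009260}{15791} = - \frac{719079}{139954} - \frac{1009260}{15791} = - \frac{152604950529}{2210013614}$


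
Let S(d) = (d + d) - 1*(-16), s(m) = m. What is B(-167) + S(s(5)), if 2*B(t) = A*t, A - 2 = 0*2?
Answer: -141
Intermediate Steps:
A = 2 (A = 2 + 0*2 = 2 + 0 = 2)
B(t) = t (B(t) = (2*t)/2 = t)
S(d) = 16 + 2*d (S(d) = 2*d + 16 = 16 + 2*d)
B(-167) + S(s(5)) = -167 + (16 + 2*5) = -167 + (16 + 10) = -167 + 26 = -141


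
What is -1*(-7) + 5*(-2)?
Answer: -3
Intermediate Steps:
-1*(-7) + 5*(-2) = 7 - 10 = -3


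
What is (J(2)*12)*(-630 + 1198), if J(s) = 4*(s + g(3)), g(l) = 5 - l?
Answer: 109056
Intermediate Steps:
J(s) = 8 + 4*s (J(s) = 4*(s + (5 - 1*3)) = 4*(s + (5 - 3)) = 4*(s + 2) = 4*(2 + s) = 8 + 4*s)
(J(2)*12)*(-630 + 1198) = ((8 + 4*2)*12)*(-630 + 1198) = ((8 + 8)*12)*568 = (16*12)*568 = 192*568 = 109056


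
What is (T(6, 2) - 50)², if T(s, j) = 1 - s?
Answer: 3025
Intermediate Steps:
(T(6, 2) - 50)² = ((1 - 1*6) - 50)² = ((1 - 6) - 50)² = (-5 - 50)² = (-55)² = 3025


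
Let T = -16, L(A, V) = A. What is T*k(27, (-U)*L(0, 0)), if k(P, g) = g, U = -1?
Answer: 0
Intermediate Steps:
T*k(27, (-U)*L(0, 0)) = -16*(-1*(-1))*0 = -16*0 = 0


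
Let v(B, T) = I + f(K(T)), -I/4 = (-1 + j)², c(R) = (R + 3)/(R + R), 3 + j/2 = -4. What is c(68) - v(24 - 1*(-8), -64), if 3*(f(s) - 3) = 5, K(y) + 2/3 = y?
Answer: 365509/408 ≈ 895.86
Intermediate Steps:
j = -14 (j = -6 + 2*(-4) = -6 - 8 = -14)
c(R) = (3 + R)/(2*R) (c(R) = (3 + R)/((2*R)) = (3 + R)*(1/(2*R)) = (3 + R)/(2*R))
K(y) = -⅔ + y
f(s) = 14/3 (f(s) = 3 + (⅓)*5 = 3 + 5/3 = 14/3)
I = -900 (I = -4*(-1 - 14)² = -4*(-15)² = -4*225 = -900)
v(B, T) = -2686/3 (v(B, T) = -900 + 14/3 = -2686/3)
c(68) - v(24 - 1*(-8), -64) = (½)*(3 + 68)/68 - 1*(-2686/3) = (½)*(1/68)*71 + 2686/3 = 71/136 + 2686/3 = 365509/408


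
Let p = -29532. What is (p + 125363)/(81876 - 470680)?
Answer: -95831/388804 ≈ -0.24648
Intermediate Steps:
(p + 125363)/(81876 - 470680) = (-29532 + 125363)/(81876 - 470680) = 95831/(-388804) = 95831*(-1/388804) = -95831/388804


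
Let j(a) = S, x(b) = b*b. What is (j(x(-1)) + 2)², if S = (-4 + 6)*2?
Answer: 36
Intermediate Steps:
S = 4 (S = 2*2 = 4)
x(b) = b²
j(a) = 4
(j(x(-1)) + 2)² = (4 + 2)² = 6² = 36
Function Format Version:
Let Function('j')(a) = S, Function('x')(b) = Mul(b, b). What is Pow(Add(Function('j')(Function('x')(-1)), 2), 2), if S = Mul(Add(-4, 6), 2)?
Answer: 36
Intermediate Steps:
S = 4 (S = Mul(2, 2) = 4)
Function('x')(b) = Pow(b, 2)
Function('j')(a) = 4
Pow(Add(Function('j')(Function('x')(-1)), 2), 2) = Pow(Add(4, 2), 2) = Pow(6, 2) = 36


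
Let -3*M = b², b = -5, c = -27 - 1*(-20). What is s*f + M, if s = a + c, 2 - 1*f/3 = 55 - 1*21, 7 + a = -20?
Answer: 9767/3 ≈ 3255.7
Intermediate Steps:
a = -27 (a = -7 - 20 = -27)
c = -7 (c = -27 + 20 = -7)
f = -96 (f = 6 - 3*(55 - 1*21) = 6 - 3*(55 - 21) = 6 - 3*34 = 6 - 102 = -96)
s = -34 (s = -27 - 7 = -34)
M = -25/3 (M = -⅓*(-5)² = -⅓*25 = -25/3 ≈ -8.3333)
s*f + M = -34*(-96) - 25/3 = 3264 - 25/3 = 9767/3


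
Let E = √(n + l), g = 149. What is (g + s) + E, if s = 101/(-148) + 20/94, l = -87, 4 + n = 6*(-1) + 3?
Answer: 1033177/6956 + I*√94 ≈ 148.53 + 9.6954*I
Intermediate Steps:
n = -7 (n = -4 + (6*(-1) + 3) = -4 + (-6 + 3) = -4 - 3 = -7)
s = -3267/6956 (s = 101*(-1/148) + 20*(1/94) = -101/148 + 10/47 = -3267/6956 ≈ -0.46967)
E = I*√94 (E = √(-7 - 87) = √(-94) = I*√94 ≈ 9.6954*I)
(g + s) + E = (149 - 3267/6956) + I*√94 = 1033177/6956 + I*√94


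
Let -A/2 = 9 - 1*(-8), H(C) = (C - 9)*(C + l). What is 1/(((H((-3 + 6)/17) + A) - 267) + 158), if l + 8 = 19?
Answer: -289/69827 ≈ -0.0041388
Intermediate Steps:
l = 11 (l = -8 + 19 = 11)
H(C) = (-9 + C)*(11 + C) (H(C) = (C - 9)*(C + 11) = (-9 + C)*(11 + C))
A = -34 (A = -2*(9 - 1*(-8)) = -2*(9 + 8) = -2*17 = -34)
1/(((H((-3 + 6)/17) + A) - 267) + 158) = 1/((((-99 + ((-3 + 6)/17)**2 + 2*((-3 + 6)/17)) - 34) - 267) + 158) = 1/((((-99 + (3*(1/17))**2 + 2*(3*(1/17))) - 34) - 267) + 158) = 1/((((-99 + (3/17)**2 + 2*(3/17)) - 34) - 267) + 158) = 1/((((-99 + 9/289 + 6/17) - 34) - 267) + 158) = 1/(((-28500/289 - 34) - 267) + 158) = 1/((-38326/289 - 267) + 158) = 1/(-115489/289 + 158) = 1/(-69827/289) = -289/69827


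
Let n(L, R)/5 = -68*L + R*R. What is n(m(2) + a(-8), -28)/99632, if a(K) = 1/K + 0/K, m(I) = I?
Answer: 505/15328 ≈ 0.032946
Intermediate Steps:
a(K) = 1/K (a(K) = 1/K + 0 = 1/K)
n(L, R) = -340*L + 5*R**2 (n(L, R) = 5*(-68*L + R*R) = 5*(-68*L + R**2) = 5*(R**2 - 68*L) = -340*L + 5*R**2)
n(m(2) + a(-8), -28)/99632 = (-340*(2 + 1/(-8)) + 5*(-28)**2)/99632 = (-340*(2 - 1/8) + 5*784)*(1/99632) = (-340*15/8 + 3920)*(1/99632) = (-1275/2 + 3920)*(1/99632) = (6565/2)*(1/99632) = 505/15328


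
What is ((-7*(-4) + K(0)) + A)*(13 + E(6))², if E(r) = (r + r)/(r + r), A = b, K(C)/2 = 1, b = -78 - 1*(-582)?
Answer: 104664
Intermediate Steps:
b = 504 (b = -78 + 582 = 504)
K(C) = 2 (K(C) = 2*1 = 2)
A = 504
E(r) = 1 (E(r) = (2*r)/((2*r)) = (2*r)*(1/(2*r)) = 1)
((-7*(-4) + K(0)) + A)*(13 + E(6))² = ((-7*(-4) + 2) + 504)*(13 + 1)² = ((28 + 2) + 504)*14² = (30 + 504)*196 = 534*196 = 104664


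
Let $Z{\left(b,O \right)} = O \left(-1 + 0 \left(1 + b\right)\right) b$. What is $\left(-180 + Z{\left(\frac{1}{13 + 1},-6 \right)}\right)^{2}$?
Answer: $\frac{1580049}{49} \approx 32246.0$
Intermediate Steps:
$Z{\left(b,O \right)} = - O b$ ($Z{\left(b,O \right)} = O \left(-1 + 0\right) b = O \left(-1\right) b = - O b$)
$\left(-180 + Z{\left(\frac{1}{13 + 1},-6 \right)}\right)^{2} = \left(-180 - - \frac{6}{13 + 1}\right)^{2} = \left(-180 - - \frac{6}{14}\right)^{2} = \left(-180 - \left(-6\right) \frac{1}{14}\right)^{2} = \left(-180 + \frac{3}{7}\right)^{2} = \left(- \frac{1257}{7}\right)^{2} = \frac{1580049}{49}$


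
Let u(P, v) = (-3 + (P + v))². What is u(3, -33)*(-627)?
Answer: -682803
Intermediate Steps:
u(P, v) = (-3 + P + v)²
u(3, -33)*(-627) = (-3 + 3 - 33)²*(-627) = (-33)²*(-627) = 1089*(-627) = -682803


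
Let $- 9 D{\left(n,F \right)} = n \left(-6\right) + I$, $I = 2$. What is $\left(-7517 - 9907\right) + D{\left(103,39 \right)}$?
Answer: $- \frac{156200}{9} \approx -17356.0$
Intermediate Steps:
$D{\left(n,F \right)} = - \frac{2}{9} + \frac{2 n}{3}$ ($D{\left(n,F \right)} = - \frac{n \left(-6\right) + 2}{9} = - \frac{- 6 n + 2}{9} = - \frac{2 - 6 n}{9} = - \frac{2}{9} + \frac{2 n}{3}$)
$\left(-7517 - 9907\right) + D{\left(103,39 \right)} = \left(-7517 - 9907\right) + \left(- \frac{2}{9} + \frac{2}{3} \cdot 103\right) = -17424 + \left(- \frac{2}{9} + \frac{206}{3}\right) = -17424 + \frac{616}{9} = - \frac{156200}{9}$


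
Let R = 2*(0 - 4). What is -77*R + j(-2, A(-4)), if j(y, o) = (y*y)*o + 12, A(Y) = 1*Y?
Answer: 612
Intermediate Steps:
A(Y) = Y
j(y, o) = 12 + o*y² (j(y, o) = y²*o + 12 = o*y² + 12 = 12 + o*y²)
R = -8 (R = 2*(-4) = -8)
-77*R + j(-2, A(-4)) = -77*(-8) + (12 - 4*(-2)²) = 616 + (12 - 4*4) = 616 + (12 - 16) = 616 - 4 = 612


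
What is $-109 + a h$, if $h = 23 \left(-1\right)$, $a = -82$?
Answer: $1777$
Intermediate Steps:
$h = -23$
$-109 + a h = -109 - -1886 = -109 + 1886 = 1777$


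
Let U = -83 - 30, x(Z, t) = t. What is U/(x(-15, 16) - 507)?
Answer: 113/491 ≈ 0.23014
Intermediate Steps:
U = -113
U/(x(-15, 16) - 507) = -113/(16 - 507) = -113/(-491) = -1/491*(-113) = 113/491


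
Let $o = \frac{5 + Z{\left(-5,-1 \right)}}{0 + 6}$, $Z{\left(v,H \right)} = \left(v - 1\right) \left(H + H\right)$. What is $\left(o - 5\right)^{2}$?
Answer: $\frac{169}{36} \approx 4.6944$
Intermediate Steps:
$Z{\left(v,H \right)} = 2 H \left(-1 + v\right)$ ($Z{\left(v,H \right)} = \left(-1 + v\right) 2 H = 2 H \left(-1 + v\right)$)
$o = \frac{17}{6}$ ($o = \frac{5 + 2 \left(-1\right) \left(-1 - 5\right)}{0 + 6} = \frac{5 + 2 \left(-1\right) \left(-6\right)}{6} = \left(5 + 12\right) \frac{1}{6} = 17 \cdot \frac{1}{6} = \frac{17}{6} \approx 2.8333$)
$\left(o - 5\right)^{2} = \left(\frac{17}{6} - 5\right)^{2} = \left(- \frac{13}{6}\right)^{2} = \frac{169}{36}$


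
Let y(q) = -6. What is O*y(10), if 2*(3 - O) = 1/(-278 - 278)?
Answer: -10011/556 ≈ -18.005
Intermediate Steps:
O = 3337/1112 (O = 3 - 1/(2*(-278 - 278)) = 3 - ½/(-556) = 3 - ½*(-1/556) = 3 + 1/1112 = 3337/1112 ≈ 3.0009)
O*y(10) = (3337/1112)*(-6) = -10011/556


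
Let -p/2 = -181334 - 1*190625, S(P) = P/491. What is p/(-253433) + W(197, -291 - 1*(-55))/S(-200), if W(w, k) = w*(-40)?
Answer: 24510094201/1267165 ≈ 19342.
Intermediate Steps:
W(w, k) = -40*w
S(P) = P/491 (S(P) = P*(1/491) = P/491)
p = 743918 (p = -2*(-181334 - 1*190625) = -2*(-181334 - 190625) = -2*(-371959) = 743918)
p/(-253433) + W(197, -291 - 1*(-55))/S(-200) = 743918/(-253433) + (-40*197)/(((1/491)*(-200))) = 743918*(-1/253433) - 7880/(-200/491) = -743918/253433 - 7880*(-491/200) = -743918/253433 + 96727/5 = 24510094201/1267165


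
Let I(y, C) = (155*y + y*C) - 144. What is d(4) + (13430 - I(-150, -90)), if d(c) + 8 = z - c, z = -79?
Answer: 23233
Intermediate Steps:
I(y, C) = -144 + 155*y + C*y (I(y, C) = (155*y + C*y) - 144 = -144 + 155*y + C*y)
d(c) = -87 - c (d(c) = -8 + (-79 - c) = -87 - c)
d(4) + (13430 - I(-150, -90)) = (-87 - 1*4) + (13430 - (-144 + 155*(-150) - 90*(-150))) = (-87 - 4) + (13430 - (-144 - 23250 + 13500)) = -91 + (13430 - 1*(-9894)) = -91 + (13430 + 9894) = -91 + 23324 = 23233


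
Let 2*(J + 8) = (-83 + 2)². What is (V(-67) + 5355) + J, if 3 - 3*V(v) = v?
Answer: 51905/6 ≈ 8650.8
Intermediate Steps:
J = 6545/2 (J = -8 + (-83 + 2)²/2 = -8 + (½)*(-81)² = -8 + (½)*6561 = -8 + 6561/2 = 6545/2 ≈ 3272.5)
V(v) = 1 - v/3
(V(-67) + 5355) + J = ((1 - ⅓*(-67)) + 5355) + 6545/2 = ((1 + 67/3) + 5355) + 6545/2 = (70/3 + 5355) + 6545/2 = 16135/3 + 6545/2 = 51905/6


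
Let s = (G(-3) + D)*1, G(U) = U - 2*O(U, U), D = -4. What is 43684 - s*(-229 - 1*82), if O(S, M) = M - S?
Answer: 41507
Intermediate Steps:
G(U) = U (G(U) = U - 2*(U - U) = U - 2*0 = U + 0 = U)
s = -7 (s = (-3 - 4)*1 = -7*1 = -7)
43684 - s*(-229 - 1*82) = 43684 - (-7)*(-229 - 1*82) = 43684 - (-7)*(-229 - 82) = 43684 - (-7)*(-311) = 43684 - 1*2177 = 43684 - 2177 = 41507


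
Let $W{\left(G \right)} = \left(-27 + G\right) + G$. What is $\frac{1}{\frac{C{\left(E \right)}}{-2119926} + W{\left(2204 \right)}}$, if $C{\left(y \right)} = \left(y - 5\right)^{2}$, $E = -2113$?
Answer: $\frac{353321}{1547151647} \approx 0.00022837$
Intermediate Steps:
$C{\left(y \right)} = \left(-5 + y\right)^{2}$
$W{\left(G \right)} = -27 + 2 G$
$\frac{1}{\frac{C{\left(E \right)}}{-2119926} + W{\left(2204 \right)}} = \frac{1}{\frac{\left(-5 - 2113\right)^{2}}{-2119926} + \left(-27 + 2 \cdot 2204\right)} = \frac{1}{\left(-2118\right)^{2} \left(- \frac{1}{2119926}\right) + \left(-27 + 4408\right)} = \frac{1}{4485924 \left(- \frac{1}{2119926}\right) + 4381} = \frac{1}{- \frac{747654}{353321} + 4381} = \frac{1}{\frac{1547151647}{353321}} = \frac{353321}{1547151647}$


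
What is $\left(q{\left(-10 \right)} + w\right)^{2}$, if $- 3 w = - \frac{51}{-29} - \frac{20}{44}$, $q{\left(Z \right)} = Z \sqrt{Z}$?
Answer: $- \frac{915675944}{915849} + \frac{8320 i \sqrt{10}}{957} \approx -999.81 + 27.492 i$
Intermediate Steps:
$q{\left(Z \right)} = Z^{\frac{3}{2}}$
$w = - \frac{416}{957}$ ($w = - \frac{- \frac{51}{-29} - \frac{20}{44}}{3} = - \frac{\left(-51\right) \left(- \frac{1}{29}\right) - \frac{5}{11}}{3} = - \frac{\frac{51}{29} - \frac{5}{11}}{3} = \left(- \frac{1}{3}\right) \frac{416}{319} = - \frac{416}{957} \approx -0.43469$)
$\left(q{\left(-10 \right)} + w\right)^{2} = \left(\left(-10\right)^{\frac{3}{2}} - \frac{416}{957}\right)^{2} = \left(- 10 i \sqrt{10} - \frac{416}{957}\right)^{2} = \left(- \frac{416}{957} - 10 i \sqrt{10}\right)^{2}$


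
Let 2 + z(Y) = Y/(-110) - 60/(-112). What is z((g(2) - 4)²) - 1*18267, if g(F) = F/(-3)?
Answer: -253203659/13860 ≈ -18269.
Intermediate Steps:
g(F) = -F/3 (g(F) = F*(-⅓) = -F/3)
z(Y) = -41/28 - Y/110 (z(Y) = -2 + (Y/(-110) - 60/(-112)) = -2 + (Y*(-1/110) - 60*(-1/112)) = -2 + (-Y/110 + 15/28) = -2 + (15/28 - Y/110) = -41/28 - Y/110)
z((g(2) - 4)²) - 1*18267 = (-41/28 - (-⅓*2 - 4)²/110) - 1*18267 = (-41/28 - (-⅔ - 4)²/110) - 18267 = (-41/28 - (-14/3)²/110) - 18267 = (-41/28 - 1/110*196/9) - 18267 = (-41/28 - 98/495) - 18267 = -23039/13860 - 18267 = -253203659/13860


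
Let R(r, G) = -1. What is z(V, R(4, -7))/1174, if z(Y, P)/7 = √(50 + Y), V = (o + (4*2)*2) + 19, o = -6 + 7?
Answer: 7*√86/1174 ≈ 0.055294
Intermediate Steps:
o = 1
V = 36 (V = (1 + (4*2)*2) + 19 = (1 + 8*2) + 19 = (1 + 16) + 19 = 17 + 19 = 36)
z(Y, P) = 7*√(50 + Y)
z(V, R(4, -7))/1174 = (7*√(50 + 36))/1174 = (7*√86)*(1/1174) = 7*√86/1174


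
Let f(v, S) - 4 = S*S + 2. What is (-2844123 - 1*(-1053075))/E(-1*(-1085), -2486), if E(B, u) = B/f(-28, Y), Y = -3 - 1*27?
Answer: -231812784/155 ≈ -1.4956e+6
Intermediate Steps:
Y = -30 (Y = -3 - 27 = -30)
f(v, S) = 6 + S² (f(v, S) = 4 + (S*S + 2) = 4 + (S² + 2) = 4 + (2 + S²) = 6 + S²)
E(B, u) = B/906 (E(B, u) = B/(6 + (-30)²) = B/(6 + 900) = B/906)
(-2844123 - 1*(-1053075))/E(-1*(-1085), -2486) = (-2844123 - 1*(-1053075))/(((-1*(-1085))/906)) = (-2844123 + 1053075)/(((1/906)*1085)) = -1791048/1085/906 = -1791048*906/1085 = -231812784/155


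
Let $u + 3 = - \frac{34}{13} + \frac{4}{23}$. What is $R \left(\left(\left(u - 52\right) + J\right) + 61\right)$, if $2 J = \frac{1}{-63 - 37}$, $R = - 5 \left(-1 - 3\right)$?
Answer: $\frac{212501}{2990} \approx 71.071$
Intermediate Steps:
$R = 20$ ($R = \left(-5\right) \left(-4\right) = 20$)
$u = - \frac{1627}{299}$ ($u = -3 + \left(- \frac{34}{13} + \frac{4}{23}\right) = -3 - \frac{730}{299} = - \frac{1627}{299} \approx -5.4415$)
$J = - \frac{1}{200}$ ($J = \frac{1}{2 \left(-63 - 37\right)} = \frac{1}{2 \left(-100\right)} = \frac{1}{2} \left(- \frac{1}{100}\right) = - \frac{1}{200} \approx -0.005$)
$R \left(\left(\left(u - 52\right) + J\right) + 61\right) = 20 \left(\left(\left(- \frac{1627}{299} - 52\right) - \frac{1}{200}\right) + 61\right) = 20 \left(\left(- \frac{17175}{299} - \frac{1}{200}\right) + 61\right) = 20 \left(- \frac{3435299}{59800} + 61\right) = 20 \cdot \frac{212501}{59800} = \frac{212501}{2990}$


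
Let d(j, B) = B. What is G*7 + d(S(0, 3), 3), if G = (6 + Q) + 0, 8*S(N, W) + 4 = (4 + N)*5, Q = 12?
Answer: 129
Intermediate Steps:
S(N, W) = 2 + 5*N/8 (S(N, W) = -1/2 + ((4 + N)*5)/8 = -1/2 + (20 + 5*N)/8 = -1/2 + (5/2 + 5*N/8) = 2 + 5*N/8)
G = 18 (G = (6 + 12) + 0 = 18 + 0 = 18)
G*7 + d(S(0, 3), 3) = 18*7 + 3 = 126 + 3 = 129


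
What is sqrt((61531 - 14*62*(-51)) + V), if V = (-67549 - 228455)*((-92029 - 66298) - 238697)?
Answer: sqrt(117520797895) ≈ 3.4281e+5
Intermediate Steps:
V = 117520692096 (V = -296004*(-158327 - 238697) = -296004*(-397024) = 117520692096)
sqrt((61531 - 14*62*(-51)) + V) = sqrt((61531 - 14*62*(-51)) + 117520692096) = sqrt((61531 - 868*(-51)) + 117520692096) = sqrt((61531 - 1*(-44268)) + 117520692096) = sqrt((61531 + 44268) + 117520692096) = sqrt(105799 + 117520692096) = sqrt(117520797895)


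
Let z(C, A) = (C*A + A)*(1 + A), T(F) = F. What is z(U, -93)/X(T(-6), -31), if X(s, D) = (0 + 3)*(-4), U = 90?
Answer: -64883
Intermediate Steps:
z(C, A) = (1 + A)*(A + A*C) (z(C, A) = (A*C + A)*(1 + A) = (A + A*C)*(1 + A) = (1 + A)*(A + A*C))
X(s, D) = -12 (X(s, D) = 3*(-4) = -12)
z(U, -93)/X(T(-6), -31) = -93*(1 - 93 + 90 - 93*90)/(-12) = -93*(1 - 93 + 90 - 8370)*(-1/12) = -93*(-8372)*(-1/12) = 778596*(-1/12) = -64883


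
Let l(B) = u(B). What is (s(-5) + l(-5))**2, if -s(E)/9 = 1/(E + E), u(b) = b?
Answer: 1681/100 ≈ 16.810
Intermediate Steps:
s(E) = -9/(2*E) (s(E) = -9/(E + E) = -9*1/(2*E) = -9/(2*E))
l(B) = B
(s(-5) + l(-5))**2 = (-9/2/(-5) - 5)**2 = (-9/2*(-1/5) - 5)**2 = (9/10 - 5)**2 = (-41/10)**2 = 1681/100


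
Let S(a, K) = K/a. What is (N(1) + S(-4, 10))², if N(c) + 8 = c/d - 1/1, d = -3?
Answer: 5041/36 ≈ 140.03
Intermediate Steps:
N(c) = -9 - c/3 (N(c) = -8 + (c/(-3) - 1/1) = -8 + (c*(-⅓) - 1*1) = -8 + (-c/3 - 1) = -8 + (-1 - c/3) = -9 - c/3)
(N(1) + S(-4, 10))² = ((-9 - ⅓*1) + 10/(-4))² = ((-9 - ⅓) + 10*(-¼))² = (-28/3 - 5/2)² = (-71/6)² = 5041/36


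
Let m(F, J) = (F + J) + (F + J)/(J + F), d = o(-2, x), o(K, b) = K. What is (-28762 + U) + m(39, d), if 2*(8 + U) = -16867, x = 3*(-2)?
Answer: -74331/2 ≈ -37166.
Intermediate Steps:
x = -6
U = -16883/2 (U = -8 + (1/2)*(-16867) = -8 - 16867/2 = -16883/2 ≈ -8441.5)
d = -2
m(F, J) = 1 + F + J (m(F, J) = (F + J) + (F + J)/(F + J) = (F + J) + 1 = 1 + F + J)
(-28762 + U) + m(39, d) = (-28762 - 16883/2) + (1 + 39 - 2) = -74407/2 + 38 = -74331/2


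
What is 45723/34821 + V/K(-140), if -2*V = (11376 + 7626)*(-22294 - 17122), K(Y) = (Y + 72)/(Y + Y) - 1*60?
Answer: -304270466832737/48552081 ≈ -6.2669e+6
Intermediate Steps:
K(Y) = -60 + (72 + Y)/(2*Y) (K(Y) = (72 + Y)/((2*Y)) - 60 = (72 + Y)*(1/(2*Y)) - 60 = (72 + Y)/(2*Y) - 60 = -60 + (72 + Y)/(2*Y))
V = 374491416 (V = -(11376 + 7626)*(-22294 - 17122)/2 = -9501*(-39416) = -1/2*(-748982832) = 374491416)
45723/34821 + V/K(-140) = 45723/34821 + 374491416/(-119/2 + 36/(-140)) = 45723*(1/34821) + 374491416/(-119/2 + 36*(-1/140)) = 15241/11607 + 374491416/(-119/2 - 9/35) = 15241/11607 + 374491416/(-4183/70) = 15241/11607 + 374491416*(-70/4183) = 15241/11607 - 26214399120/4183 = -304270466832737/48552081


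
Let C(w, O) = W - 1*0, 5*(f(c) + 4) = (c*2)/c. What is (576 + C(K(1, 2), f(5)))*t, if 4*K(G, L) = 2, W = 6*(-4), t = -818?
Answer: -451536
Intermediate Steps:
W = -24
K(G, L) = ½ (K(G, L) = (¼)*2 = ½)
f(c) = -18/5 (f(c) = -4 + ((c*2)/c)/5 = -4 + ((2*c)/c)/5 = -4 + (⅕)*2 = -4 + ⅖ = -18/5)
C(w, O) = -24 (C(w, O) = -24 - 1*0 = -24 + 0 = -24)
(576 + C(K(1, 2), f(5)))*t = (576 - 24)*(-818) = 552*(-818) = -451536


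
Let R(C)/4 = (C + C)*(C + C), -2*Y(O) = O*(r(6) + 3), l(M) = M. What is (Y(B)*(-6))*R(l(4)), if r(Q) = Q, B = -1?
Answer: -6912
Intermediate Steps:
Y(O) = -9*O/2 (Y(O) = -O*(6 + 3)/2 = -O*9/2 = -9*O/2)
R(C) = 16*C² (R(C) = 4*((C + C)*(C + C)) = 4*((2*C)*(2*C)) = 4*(4*C²) = 16*C²)
(Y(B)*(-6))*R(l(4)) = (-9/2*(-1)*(-6))*(16*4²) = ((9/2)*(-6))*(16*16) = -27*256 = -6912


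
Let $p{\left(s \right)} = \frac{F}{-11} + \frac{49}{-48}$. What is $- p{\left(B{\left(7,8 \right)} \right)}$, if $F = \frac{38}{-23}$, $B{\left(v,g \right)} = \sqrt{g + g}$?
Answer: $\frac{10573}{12144} \approx 0.87064$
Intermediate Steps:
$B{\left(v,g \right)} = \sqrt{2} \sqrt{g}$ ($B{\left(v,g \right)} = \sqrt{2 g} = \sqrt{2} \sqrt{g}$)
$F = - \frac{38}{23}$ ($F = 38 \left(- \frac{1}{23}\right) = - \frac{38}{23} \approx -1.6522$)
$p{\left(s \right)} = - \frac{10573}{12144}$ ($p{\left(s \right)} = - \frac{38}{23 \left(-11\right)} + \frac{49}{-48} = \left(- \frac{38}{23}\right) \left(- \frac{1}{11}\right) + 49 \left(- \frac{1}{48}\right) = \frac{38}{253} - \frac{49}{48} = - \frac{10573}{12144}$)
$- p{\left(B{\left(7,8 \right)} \right)} = \left(-1\right) \left(- \frac{10573}{12144}\right) = \frac{10573}{12144}$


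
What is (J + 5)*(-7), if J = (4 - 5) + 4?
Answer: -56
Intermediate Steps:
J = 3 (J = -1 + 4 = 3)
(J + 5)*(-7) = (3 + 5)*(-7) = 8*(-7) = -56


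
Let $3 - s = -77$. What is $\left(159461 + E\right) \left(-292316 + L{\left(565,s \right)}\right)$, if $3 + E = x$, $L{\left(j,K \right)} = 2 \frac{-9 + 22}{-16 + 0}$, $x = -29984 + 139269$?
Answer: $- \frac{628466523963}{8} \approx -7.8558 \cdot 10^{10}$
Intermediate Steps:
$s = 80$ ($s = 3 - -77 = 3 + 77 = 80$)
$x = 109285$
$L{\left(j,K \right)} = - \frac{13}{8}$ ($L{\left(j,K \right)} = 2 \frac{13}{-16} = 2 \cdot 13 \left(- \frac{1}{16}\right) = 2 \left(- \frac{13}{16}\right) = - \frac{13}{8}$)
$E = 109282$ ($E = -3 + 109285 = 109282$)
$\left(159461 + E\right) \left(-292316 + L{\left(565,s \right)}\right) = \left(159461 + 109282\right) \left(-292316 - \frac{13}{8}\right) = 268743 \left(- \frac{2338541}{8}\right) = - \frac{628466523963}{8}$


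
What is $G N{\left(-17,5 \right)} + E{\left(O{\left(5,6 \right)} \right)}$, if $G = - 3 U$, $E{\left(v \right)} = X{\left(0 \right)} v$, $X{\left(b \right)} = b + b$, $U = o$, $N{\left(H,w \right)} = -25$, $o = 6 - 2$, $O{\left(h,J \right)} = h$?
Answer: $300$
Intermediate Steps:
$o = 4$
$U = 4$
$X{\left(b \right)} = 2 b$
$E{\left(v \right)} = 0$ ($E{\left(v \right)} = 2 \cdot 0 v = 0 v = 0$)
$G = -12$ ($G = \left(-3\right) 4 = -12$)
$G N{\left(-17,5 \right)} + E{\left(O{\left(5,6 \right)} \right)} = \left(-12\right) \left(-25\right) + 0 = 300 + 0 = 300$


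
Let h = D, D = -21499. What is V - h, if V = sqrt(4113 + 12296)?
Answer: 21499 + sqrt(16409) ≈ 21627.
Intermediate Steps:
h = -21499
V = sqrt(16409) ≈ 128.10
V - h = sqrt(16409) - 1*(-21499) = sqrt(16409) + 21499 = 21499 + sqrt(16409)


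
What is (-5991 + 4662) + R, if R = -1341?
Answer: -2670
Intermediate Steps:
(-5991 + 4662) + R = (-5991 + 4662) - 1341 = -1329 - 1341 = -2670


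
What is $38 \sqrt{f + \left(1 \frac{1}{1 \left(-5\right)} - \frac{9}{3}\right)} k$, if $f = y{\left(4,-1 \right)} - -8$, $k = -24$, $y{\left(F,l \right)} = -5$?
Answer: $- \frac{912 i \sqrt{5}}{5} \approx - 407.86 i$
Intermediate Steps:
$f = 3$ ($f = -5 - -8 = -5 + 8 = 3$)
$38 \sqrt{f + \left(1 \frac{1}{1 \left(-5\right)} - \frac{9}{3}\right)} k = 38 \sqrt{3 + \left(1 \frac{1}{1 \left(-5\right)} - \frac{9}{3}\right)} \left(-24\right) = 38 \sqrt{3 + \left(1 \frac{1}{-5} - 3\right)} \left(-24\right) = 38 \sqrt{3 + \left(1 \left(- \frac{1}{5}\right) - 3\right)} \left(-24\right) = 38 \sqrt{3 - \frac{16}{5}} \left(-24\right) = 38 \sqrt{- \frac{1}{5}} \left(-24\right) = 38 \frac{i \sqrt{5}}{5} \left(-24\right) = \frac{38 i \sqrt{5}}{5} \left(-24\right) = - \frac{912 i \sqrt{5}}{5}$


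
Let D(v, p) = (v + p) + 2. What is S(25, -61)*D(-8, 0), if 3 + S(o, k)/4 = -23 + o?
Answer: 24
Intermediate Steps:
S(o, k) = -104 + 4*o (S(o, k) = -12 + 4*(-23 + o) = -12 + (-92 + 4*o) = -104 + 4*o)
D(v, p) = 2 + p + v (D(v, p) = (p + v) + 2 = 2 + p + v)
S(25, -61)*D(-8, 0) = (-104 + 4*25)*(2 + 0 - 8) = (-104 + 100)*(-6) = -4*(-6) = 24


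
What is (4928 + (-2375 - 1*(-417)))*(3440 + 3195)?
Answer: 19705950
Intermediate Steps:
(4928 + (-2375 - 1*(-417)))*(3440 + 3195) = (4928 + (-2375 + 417))*6635 = (4928 - 1958)*6635 = 2970*6635 = 19705950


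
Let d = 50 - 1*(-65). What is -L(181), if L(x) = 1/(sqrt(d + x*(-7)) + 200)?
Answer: I/(8*(-25*I + 3*sqrt(2))) ≈ -0.00486 + 0.00082477*I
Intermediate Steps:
d = 115 (d = 50 + 65 = 115)
L(x) = 1/(200 + sqrt(115 - 7*x)) (L(x) = 1/(sqrt(115 + x*(-7)) + 200) = 1/(sqrt(115 - 7*x) + 200) = 1/(200 + sqrt(115 - 7*x)))
-L(181) = -1/(200 + sqrt(115 - 7*181)) = -1/(200 + sqrt(115 - 1267)) = -1/(200 + sqrt(-1152)) = -1/(200 + 24*I*sqrt(2))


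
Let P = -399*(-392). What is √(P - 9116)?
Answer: 2*√36823 ≈ 383.79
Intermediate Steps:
P = 156408
√(P - 9116) = √(156408 - 9116) = √147292 = 2*√36823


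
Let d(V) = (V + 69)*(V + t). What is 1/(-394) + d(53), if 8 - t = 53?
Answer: 384543/394 ≈ 976.00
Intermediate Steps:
t = -45 (t = 8 - 1*53 = 8 - 53 = -45)
d(V) = (-45 + V)*(69 + V) (d(V) = (V + 69)*(V - 45) = (69 + V)*(-45 + V) = (-45 + V)*(69 + V))
1/(-394) + d(53) = 1/(-394) + (-3105 + 53**2 + 24*53) = -1/394 + (-3105 + 2809 + 1272) = -1/394 + 976 = 384543/394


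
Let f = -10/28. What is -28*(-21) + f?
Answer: 8227/14 ≈ 587.64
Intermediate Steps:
f = -5/14 (f = -10*1/28 = -5/14 ≈ -0.35714)
-28*(-21) + f = -28*(-21) - 5/14 = 588 - 5/14 = 8227/14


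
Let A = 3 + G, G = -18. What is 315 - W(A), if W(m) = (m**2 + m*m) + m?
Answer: -120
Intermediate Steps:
A = -15 (A = 3 - 18 = -15)
W(m) = m + 2*m**2 (W(m) = (m**2 + m**2) + m = 2*m**2 + m = m + 2*m**2)
315 - W(A) = 315 - (-15)*(1 + 2*(-15)) = 315 - (-15)*(1 - 30) = 315 - (-15)*(-29) = 315 - 1*435 = 315 - 435 = -120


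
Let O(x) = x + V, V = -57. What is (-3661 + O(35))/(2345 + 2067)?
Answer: -3683/4412 ≈ -0.83477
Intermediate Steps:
O(x) = -57 + x (O(x) = x - 57 = -57 + x)
(-3661 + O(35))/(2345 + 2067) = (-3661 + (-57 + 35))/(2345 + 2067) = (-3661 - 22)/4412 = -3683*1/4412 = -3683/4412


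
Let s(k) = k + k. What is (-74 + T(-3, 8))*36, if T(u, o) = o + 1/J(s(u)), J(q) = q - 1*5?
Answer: -26172/11 ≈ -2379.3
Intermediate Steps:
s(k) = 2*k
J(q) = -5 + q (J(q) = q - 5 = -5 + q)
T(u, o) = o + 1/(-5 + 2*u)
(-74 + T(-3, 8))*36 = (-74 + (8 + 1/(-5 + 2*(-3))))*36 = (-74 + (8 + 1/(-5 - 6)))*36 = (-74 + (8 + 1/(-11)))*36 = (-74 + (8 - 1/11))*36 = (-74 + 87/11)*36 = -727/11*36 = -26172/11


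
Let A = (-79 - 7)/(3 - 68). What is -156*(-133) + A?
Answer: 1348706/65 ≈ 20749.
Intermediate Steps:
A = 86/65 (A = -86/(-65) = -86*(-1/65) = 86/65 ≈ 1.3231)
-156*(-133) + A = -156*(-133) + 86/65 = 20748 + 86/65 = 1348706/65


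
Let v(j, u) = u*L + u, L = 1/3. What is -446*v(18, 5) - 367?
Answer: -10021/3 ≈ -3340.3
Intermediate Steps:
L = ⅓ ≈ 0.33333
v(j, u) = 4*u/3 (v(j, u) = u*(⅓) + u = u/3 + u = 4*u/3)
-446*v(18, 5) - 367 = -1784*5/3 - 367 = -446*20/3 - 367 = -8920/3 - 367 = -10021/3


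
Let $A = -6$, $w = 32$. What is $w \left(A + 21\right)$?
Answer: $480$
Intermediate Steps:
$w \left(A + 21\right) = 32 \left(-6 + 21\right) = 32 \cdot 15 = 480$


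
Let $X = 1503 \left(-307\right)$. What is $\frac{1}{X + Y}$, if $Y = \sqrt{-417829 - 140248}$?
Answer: $- \frac{461421}{212909897318} - \frac{i \sqrt{558077}}{212909897318} \approx -2.1672 \cdot 10^{-6} - 3.5087 \cdot 10^{-9} i$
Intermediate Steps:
$X = -461421$
$Y = i \sqrt{558077}$ ($Y = \sqrt{-417829 - 140248} = \sqrt{-558077} = i \sqrt{558077} \approx 747.05 i$)
$\frac{1}{X + Y} = \frac{1}{-461421 + i \sqrt{558077}}$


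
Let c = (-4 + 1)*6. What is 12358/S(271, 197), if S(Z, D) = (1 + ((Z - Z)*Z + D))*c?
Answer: -6179/1782 ≈ -3.4675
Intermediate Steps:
c = -18 (c = -3*6 = -18)
S(Z, D) = -18 - 18*D (S(Z, D) = (1 + ((Z - Z)*Z + D))*(-18) = (1 + (0*Z + D))*(-18) = (1 + (0 + D))*(-18) = (1 + D)*(-18) = -18 - 18*D)
12358/S(271, 197) = 12358/(-18 - 18*197) = 12358/(-18 - 3546) = 12358/(-3564) = 12358*(-1/3564) = -6179/1782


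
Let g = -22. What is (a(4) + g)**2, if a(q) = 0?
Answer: 484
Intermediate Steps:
(a(4) + g)**2 = (0 - 22)**2 = (-22)**2 = 484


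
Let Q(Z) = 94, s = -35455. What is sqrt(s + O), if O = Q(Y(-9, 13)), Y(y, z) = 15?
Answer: 3*I*sqrt(3929) ≈ 188.05*I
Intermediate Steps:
O = 94
sqrt(s + O) = sqrt(-35455 + 94) = sqrt(-35361) = 3*I*sqrt(3929)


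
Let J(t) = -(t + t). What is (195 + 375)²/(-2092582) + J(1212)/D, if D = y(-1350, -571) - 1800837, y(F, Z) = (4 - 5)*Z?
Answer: -144958501158/941801056703 ≈ -0.15392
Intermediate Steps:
y(F, Z) = -Z
J(t) = -2*t
D = -1800266 (D = -1*(-571) - 1800837 = 571 - 1800837 = -1800266)
(195 + 375)²/(-2092582) + J(1212)/D = (195 + 375)²/(-2092582) - 2*1212/(-1800266) = 570²*(-1/2092582) - 2424*(-1/1800266) = 324900*(-1/2092582) + 1212/900133 = -162450/1046291 + 1212/900133 = -144958501158/941801056703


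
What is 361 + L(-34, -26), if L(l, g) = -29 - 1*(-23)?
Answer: 355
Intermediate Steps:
L(l, g) = -6 (L(l, g) = -29 + 23 = -6)
361 + L(-34, -26) = 361 - 6 = 355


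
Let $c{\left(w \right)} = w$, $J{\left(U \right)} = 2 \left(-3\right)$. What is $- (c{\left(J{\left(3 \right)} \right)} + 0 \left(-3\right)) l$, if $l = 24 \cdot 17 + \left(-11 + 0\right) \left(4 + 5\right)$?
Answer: $1854$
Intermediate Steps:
$J{\left(U \right)} = -6$
$l = 309$ ($l = 408 - 99 = 309$)
$- (c{\left(J{\left(3 \right)} \right)} + 0 \left(-3\right)) l = - (-6 + 0 \left(-3\right)) 309 = - (-6 + 0) 309 = \left(-1\right) \left(-6\right) 309 = 6 \cdot 309 = 1854$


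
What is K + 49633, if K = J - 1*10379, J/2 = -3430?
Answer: 32394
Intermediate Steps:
J = -6860 (J = 2*(-3430) = -6860)
K = -17239 (K = -6860 - 1*10379 = -6860 - 10379 = -17239)
K + 49633 = -17239 + 49633 = 32394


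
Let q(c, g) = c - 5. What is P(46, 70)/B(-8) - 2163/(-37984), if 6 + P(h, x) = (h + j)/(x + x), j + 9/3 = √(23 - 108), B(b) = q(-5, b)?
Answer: 4162681/6647200 - I*√85/1400 ≈ 0.62623 - 0.0065854*I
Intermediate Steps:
q(c, g) = -5 + c
B(b) = -10 (B(b) = -5 - 5 = -10)
j = -3 + I*√85 (j = -3 + √(23 - 108) = -3 + √(-85) = -3 + I*√85 ≈ -3.0 + 9.2195*I)
P(h, x) = -6 + (-3 + h + I*√85)/(2*x) (P(h, x) = -6 + (h + (-3 + I*√85))/(x + x) = -6 + (-3 + h + I*√85)/((2*x)) = -6 + (-3 + h + I*√85)*(1/(2*x)) = -6 + (-3 + h + I*√85)/(2*x))
P(46, 70)/B(-8) - 2163/(-37984) = ((½)*(-3 + 46 - 12*70 + I*√85)/70)/(-10) - 2163/(-37984) = ((½)*(1/70)*(-3 + 46 - 840 + I*√85))*(-⅒) - 2163*(-1/37984) = ((½)*(1/70)*(-797 + I*√85))*(-⅒) + 2163/37984 = (-797/140 + I*√85/140)*(-⅒) + 2163/37984 = (797/1400 - I*√85/1400) + 2163/37984 = 4162681/6647200 - I*√85/1400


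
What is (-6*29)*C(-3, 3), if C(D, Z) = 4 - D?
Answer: -1218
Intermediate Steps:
(-6*29)*C(-3, 3) = (-6*29)*(4 - 1*(-3)) = -174*(4 + 3) = -174*7 = -1218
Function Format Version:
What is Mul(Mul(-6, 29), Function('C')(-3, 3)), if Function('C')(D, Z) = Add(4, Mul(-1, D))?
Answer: -1218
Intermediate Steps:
Mul(Mul(-6, 29), Function('C')(-3, 3)) = Mul(Mul(-6, 29), Add(4, Mul(-1, -3))) = Mul(-174, Add(4, 3)) = Mul(-174, 7) = -1218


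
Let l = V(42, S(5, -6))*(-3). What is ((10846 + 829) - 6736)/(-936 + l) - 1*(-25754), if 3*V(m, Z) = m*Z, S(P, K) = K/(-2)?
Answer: 27345809/1062 ≈ 25749.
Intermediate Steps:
S(P, K) = -K/2 (S(P, K) = K*(-½) = -K/2)
V(m, Z) = Z*m/3 (V(m, Z) = (m*Z)/3 = (Z*m)/3 = Z*m/3)
l = -126 (l = ((⅓)*(-½*(-6))*42)*(-3) = ((⅓)*3*42)*(-3) = 42*(-3) = -126)
((10846 + 829) - 6736)/(-936 + l) - 1*(-25754) = ((10846 + 829) - 6736)/(-936 - 126) - 1*(-25754) = (11675 - 6736)/(-1062) + 25754 = 4939*(-1/1062) + 25754 = -4939/1062 + 25754 = 27345809/1062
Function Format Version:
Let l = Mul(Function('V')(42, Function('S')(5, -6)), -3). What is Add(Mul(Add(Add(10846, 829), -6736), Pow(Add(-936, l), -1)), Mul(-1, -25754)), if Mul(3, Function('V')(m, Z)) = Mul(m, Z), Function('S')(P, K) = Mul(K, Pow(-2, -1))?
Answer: Rational(27345809, 1062) ≈ 25749.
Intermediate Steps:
Function('S')(P, K) = Mul(Rational(-1, 2), K) (Function('S')(P, K) = Mul(K, Rational(-1, 2)) = Mul(Rational(-1, 2), K))
Function('V')(m, Z) = Mul(Rational(1, 3), Z, m) (Function('V')(m, Z) = Mul(Rational(1, 3), Mul(m, Z)) = Mul(Rational(1, 3), Mul(Z, m)) = Mul(Rational(1, 3), Z, m))
l = -126 (l = Mul(Mul(Rational(1, 3), Mul(Rational(-1, 2), -6), 42), -3) = Mul(Mul(Rational(1, 3), 3, 42), -3) = Mul(42, -3) = -126)
Add(Mul(Add(Add(10846, 829), -6736), Pow(Add(-936, l), -1)), Mul(-1, -25754)) = Add(Mul(Add(Add(10846, 829), -6736), Pow(Add(-936, -126), -1)), Mul(-1, -25754)) = Add(Mul(Add(11675, -6736), Pow(-1062, -1)), 25754) = Add(Mul(4939, Rational(-1, 1062)), 25754) = Add(Rational(-4939, 1062), 25754) = Rational(27345809, 1062)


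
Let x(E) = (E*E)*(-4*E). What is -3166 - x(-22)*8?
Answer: -343902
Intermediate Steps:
x(E) = -4*E³ (x(E) = E²*(-4*E) = -4*E³)
-3166 - x(-22)*8 = -3166 - (-4*(-22)³)*8 = -3166 - (-4*(-10648))*8 = -3166 - 42592*8 = -3166 - 1*340736 = -3166 - 340736 = -343902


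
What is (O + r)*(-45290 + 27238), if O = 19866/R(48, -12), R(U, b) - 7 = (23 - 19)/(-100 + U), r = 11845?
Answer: -3984401336/15 ≈ -2.6563e+8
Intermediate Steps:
R(U, b) = 7 + 4/(-100 + U) (R(U, b) = 7 + (23 - 19)/(-100 + U) = 7 + 4/(-100 + U))
O = 43043/15 (O = 19866/(((-696 + 7*48)/(-100 + 48))) = 19866/(((-696 + 336)/(-52))) = 19866/((-1/52*(-360))) = 19866/(90/13) = 19866*(13/90) = 43043/15 ≈ 2869.5)
(O + r)*(-45290 + 27238) = (43043/15 + 11845)*(-45290 + 27238) = (220718/15)*(-18052) = -3984401336/15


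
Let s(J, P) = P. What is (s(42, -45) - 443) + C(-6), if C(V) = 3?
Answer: -485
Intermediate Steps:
(s(42, -45) - 443) + C(-6) = (-45 - 443) + 3 = -488 + 3 = -485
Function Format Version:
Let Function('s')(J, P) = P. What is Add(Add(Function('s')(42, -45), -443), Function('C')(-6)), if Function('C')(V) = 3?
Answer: -485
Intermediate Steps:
Add(Add(Function('s')(42, -45), -443), Function('C')(-6)) = Add(Add(-45, -443), 3) = Add(-488, 3) = -485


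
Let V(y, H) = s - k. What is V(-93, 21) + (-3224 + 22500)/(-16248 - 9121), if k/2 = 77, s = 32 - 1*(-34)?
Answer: -2251748/25369 ≈ -88.760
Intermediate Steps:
s = 66 (s = 32 + 34 = 66)
k = 154 (k = 2*77 = 154)
V(y, H) = -88 (V(y, H) = 66 - 1*154 = 66 - 154 = -88)
V(-93, 21) + (-3224 + 22500)/(-16248 - 9121) = -88 + (-3224 + 22500)/(-16248 - 9121) = -88 + 19276/(-25369) = -88 + 19276*(-1/25369) = -88 - 19276/25369 = -2251748/25369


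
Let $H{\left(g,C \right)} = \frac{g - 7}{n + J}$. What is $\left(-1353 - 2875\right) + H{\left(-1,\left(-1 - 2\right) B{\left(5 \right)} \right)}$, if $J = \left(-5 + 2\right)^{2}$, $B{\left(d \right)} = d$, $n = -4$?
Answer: $- \frac{21148}{5} \approx -4229.6$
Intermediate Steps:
$J = 9$ ($J = \left(-3\right)^{2} = 9$)
$H{\left(g,C \right)} = - \frac{7}{5} + \frac{g}{5}$ ($H{\left(g,C \right)} = \frac{g - 7}{-4 + 9} = \frac{-7 + g}{5} = \left(-7 + g\right) \frac{1}{5} = - \frac{7}{5} + \frac{g}{5}$)
$\left(-1353 - 2875\right) + H{\left(-1,\left(-1 - 2\right) B{\left(5 \right)} \right)} = \left(-1353 - 2875\right) + \left(- \frac{7}{5} + \frac{1}{5} \left(-1\right)\right) = -4228 - \frac{8}{5} = - \frac{21148}{5}$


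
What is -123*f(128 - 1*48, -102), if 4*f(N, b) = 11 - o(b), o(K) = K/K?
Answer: -615/2 ≈ -307.50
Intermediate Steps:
o(K) = 1
f(N, b) = 5/2 (f(N, b) = (11 - 1*1)/4 = (11 - 1)/4 = (1/4)*10 = 5/2)
-123*f(128 - 1*48, -102) = -123*5/2 = -615/2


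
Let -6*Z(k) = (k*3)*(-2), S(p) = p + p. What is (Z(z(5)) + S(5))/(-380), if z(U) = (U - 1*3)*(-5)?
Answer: 0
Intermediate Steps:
S(p) = 2*p
z(U) = 15 - 5*U (z(U) = (U - 3)*(-5) = (-3 + U)*(-5) = 15 - 5*U)
Z(k) = k (Z(k) = -k*3*(-2)/6 = -3*k*(-2)/6 = -(-1)*k = k)
(Z(z(5)) + S(5))/(-380) = ((15 - 5*5) + 2*5)/(-380) = ((15 - 25) + 10)*(-1/380) = (-10 + 10)*(-1/380) = 0*(-1/380) = 0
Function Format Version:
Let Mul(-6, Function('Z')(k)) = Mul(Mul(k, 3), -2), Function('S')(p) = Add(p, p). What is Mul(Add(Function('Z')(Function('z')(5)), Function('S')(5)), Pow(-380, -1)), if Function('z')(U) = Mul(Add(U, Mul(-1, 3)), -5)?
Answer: 0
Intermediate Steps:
Function('S')(p) = Mul(2, p)
Function('z')(U) = Add(15, Mul(-5, U)) (Function('z')(U) = Mul(Add(U, -3), -5) = Mul(Add(-3, U), -5) = Add(15, Mul(-5, U)))
Function('Z')(k) = k (Function('Z')(k) = Mul(Rational(-1, 6), Mul(Mul(k, 3), -2)) = Mul(Rational(-1, 6), Mul(Mul(3, k), -2)) = Mul(Rational(-1, 6), Mul(-6, k)) = k)
Mul(Add(Function('Z')(Function('z')(5)), Function('S')(5)), Pow(-380, -1)) = Mul(Add(Add(15, Mul(-5, 5)), Mul(2, 5)), Pow(-380, -1)) = Mul(Add(Add(15, -25), 10), Rational(-1, 380)) = Mul(Add(-10, 10), Rational(-1, 380)) = Mul(0, Rational(-1, 380)) = 0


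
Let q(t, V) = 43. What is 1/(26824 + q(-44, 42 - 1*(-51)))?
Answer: 1/26867 ≈ 3.7220e-5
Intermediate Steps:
1/(26824 + q(-44, 42 - 1*(-51))) = 1/(26824 + 43) = 1/26867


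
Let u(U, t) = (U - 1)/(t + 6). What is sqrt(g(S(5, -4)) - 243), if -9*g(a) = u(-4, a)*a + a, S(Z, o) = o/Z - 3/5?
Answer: I*sqrt(28924685)/345 ≈ 15.589*I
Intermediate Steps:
S(Z, o) = -3/5 + o/Z (S(Z, o) = o/Z - 3*1/5 = o/Z - 3/5 = -3/5 + o/Z)
u(U, t) = (-1 + U)/(6 + t)
g(a) = -a/9 + 5*a/(9*(6 + a)) (g(a) = -(((-1 - 4)/(6 + a))*a + a)/9 = -((-5/(6 + a))*a + a)/9 = -(-5*a/(6 + a) + a)/9 = -(a - 5*a/(6 + a))/9 = -a/9 + 5*a/(9*(6 + a)))
sqrt(g(S(5, -4)) - 243) = sqrt(-(-3/5 - 4/5)*(1 + (-3/5 - 4/5))/(54 + 9*(-3/5 - 4/5)) - 243) = sqrt(-1*(-7/5)*(1 - 7/5)/(54 + 9*(-7/5)) - 243) = sqrt(-1*(-7/5)*(-2/5)/(54 - 63/5) - 243) = sqrt(-1*(-7/5)*(-2/5)/207/5 - 243) = sqrt(-1*(-7/5)*5/207*(-2/5) - 243) = sqrt(-14/1035 - 243) = sqrt(-251519/1035) = I*sqrt(28924685)/345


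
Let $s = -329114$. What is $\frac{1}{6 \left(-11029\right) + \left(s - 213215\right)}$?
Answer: $- \frac{1}{608503} \approx -1.6434 \cdot 10^{-6}$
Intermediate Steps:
$\frac{1}{6 \left(-11029\right) + \left(s - 213215\right)} = \frac{1}{6 \left(-11029\right) - 542329} = \frac{1}{-66174 - 542329} = \frac{1}{-608503} = - \frac{1}{608503}$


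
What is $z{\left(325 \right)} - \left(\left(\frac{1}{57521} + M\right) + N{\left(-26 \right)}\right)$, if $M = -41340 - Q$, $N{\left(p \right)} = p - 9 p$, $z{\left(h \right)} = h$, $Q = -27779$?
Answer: $\frac{786772237}{57521} \approx 13678.0$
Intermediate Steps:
$N{\left(p \right)} = - 8 p$
$M = -13561$ ($M = -41340 - -27779 = -41340 + 27779 = -13561$)
$z{\left(325 \right)} - \left(\left(\frac{1}{57521} + M\right) + N{\left(-26 \right)}\right) = 325 - \left(\left(\frac{1}{57521} - 13561\right) - -208\right) = 325 - \left(\left(\frac{1}{57521} - 13561\right) + 208\right) = 325 - \left(- \frac{780042280}{57521} + 208\right) = 325 - - \frac{768077912}{57521} = 325 + \frac{768077912}{57521} = \frac{786772237}{57521}$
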